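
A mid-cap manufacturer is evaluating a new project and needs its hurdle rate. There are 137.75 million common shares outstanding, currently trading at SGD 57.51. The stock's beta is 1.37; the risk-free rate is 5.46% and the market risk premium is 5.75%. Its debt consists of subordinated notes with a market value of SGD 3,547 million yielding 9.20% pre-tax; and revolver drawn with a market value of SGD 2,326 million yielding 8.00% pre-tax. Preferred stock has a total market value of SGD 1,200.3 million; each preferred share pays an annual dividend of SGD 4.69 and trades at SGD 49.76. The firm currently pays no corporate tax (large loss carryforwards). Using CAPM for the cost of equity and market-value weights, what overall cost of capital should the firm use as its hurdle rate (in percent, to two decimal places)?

Cost of equity via CAPM: Re = 5.46% + 1.37 × 5.75% = 13.3375%.
Cost of preferred: Rp = 4.69 / 49.76 = 9.4252%.
Market value of equity E = 57.51 × 137.75m = 7922.0025m.
Total capital V = 7922.0025 + 1200.3 + 3547 + 2326 = 14995.3025.
Equity: weight = 7922.0025/14995.3025 = 0.5283; cost = 13.3375%.
Preferred: weight = 1200.3/14995.3025 = 0.0800; cost = 9.4252%.
Subordinated notes: weight = 3547/14995.3025 = 0.2365; after-tax cost = 9.2% × (1 − 0%) = 9.2000%.
Revolver drawn: weight = 2326/14995.3025 = 0.1551; after-tax cost = 8% × (1 − 0%) = 8.0000%.
WACC = 0.5283 × 13.3375% + 0.0800 × 9.4252% + 0.2365 × 9.2000% + 0.1551 × 8.0000% = 11.2177%.

11.22%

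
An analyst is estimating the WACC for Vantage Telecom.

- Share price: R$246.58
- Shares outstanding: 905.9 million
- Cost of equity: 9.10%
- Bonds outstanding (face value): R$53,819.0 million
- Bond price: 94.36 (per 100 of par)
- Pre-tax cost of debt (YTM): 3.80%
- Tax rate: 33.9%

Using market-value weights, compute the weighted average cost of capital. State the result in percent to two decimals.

Market value of equity E = 246.58 × 905.9m = 223376.822m. Market value of debt D = 53819m × 94.36/100 = 50783.6084m.
Total capital V = 223376.822 + 50783.6084 = 274160.4304.
Equity: weight = 223376.822/274160.4304 = 0.8148; cost = 9.1%.
Bonds outstanding: weight = 50783.6084/274160.4304 = 0.1852; after-tax cost = 3.8% × (1 − 33.9%) = 2.5118%.
WACC = 0.8148 × 9.1000% + 0.1852 × 2.5118% = 7.8796%.

7.88%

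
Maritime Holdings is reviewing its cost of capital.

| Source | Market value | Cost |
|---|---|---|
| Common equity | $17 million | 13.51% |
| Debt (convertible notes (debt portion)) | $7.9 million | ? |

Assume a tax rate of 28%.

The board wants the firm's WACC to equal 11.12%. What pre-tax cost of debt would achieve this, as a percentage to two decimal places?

Total capital V = 17 + 7.9 = 24.9.
Equity weight = 17/24.9 = 0.6827.
Convertible notes (debt portion) weight = 7.9/24.9 = 0.3173.
Equity contribution = 0.6827 × 13.51% = 9.2237%.
Remaining for debt = 11.12% − 9.2237% = 1.8963%.
Rd × (1 − 28%) × 0.3173 = 1.8963%  ⇒  Rd = 8.3013%.

8.30%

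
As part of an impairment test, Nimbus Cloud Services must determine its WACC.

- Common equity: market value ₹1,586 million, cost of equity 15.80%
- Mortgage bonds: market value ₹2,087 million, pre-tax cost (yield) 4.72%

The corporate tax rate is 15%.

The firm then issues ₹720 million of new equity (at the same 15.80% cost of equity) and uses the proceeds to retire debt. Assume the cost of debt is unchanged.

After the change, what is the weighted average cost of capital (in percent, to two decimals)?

After the change:
Total capital V = 2306 + 1367 = 3673.
Equity: weight = 2306/3673 = 0.6278; cost = 15.8%.
Mortgage bonds: weight = 1367/3673 = 0.3722; after-tax cost = 4.72% × (1 − 15%) = 4.0120%.
WACC = 0.6278 × 15.8000% + 0.3722 × 4.0120% = 11.4128%.

11.41%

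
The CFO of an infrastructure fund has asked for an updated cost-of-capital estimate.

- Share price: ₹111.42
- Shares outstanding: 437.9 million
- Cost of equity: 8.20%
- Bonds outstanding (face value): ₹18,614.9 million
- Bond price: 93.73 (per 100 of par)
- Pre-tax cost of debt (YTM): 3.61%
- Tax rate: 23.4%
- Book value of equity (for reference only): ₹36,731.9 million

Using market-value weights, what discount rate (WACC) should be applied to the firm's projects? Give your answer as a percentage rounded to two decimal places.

Market value of equity E = 111.42 × 437.9m = 48790.818m. Market value of debt D = 18614.9m × 93.73/100 = 17447.74577m.
Total capital V = 48790.818 + 17447.74577 = 66238.56377.
Equity: weight = 48790.818/66238.56377 = 0.7366; cost = 8.2%.
Bonds outstanding: weight = 17447.74577/66238.56377 = 0.2634; after-tax cost = 3.61% × (1 − 23.4%) = 2.7653%.
WACC = 0.7366 × 8.2000% + 0.2634 × 2.7653% = 6.7684%.

6.77%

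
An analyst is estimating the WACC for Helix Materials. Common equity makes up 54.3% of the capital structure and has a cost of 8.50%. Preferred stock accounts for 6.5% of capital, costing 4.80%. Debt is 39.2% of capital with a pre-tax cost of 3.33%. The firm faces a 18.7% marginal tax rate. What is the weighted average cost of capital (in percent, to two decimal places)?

After-tax cost of debt = 3.33% × (1 − 18.7%) = 2.7073%.
WACC = 0.543 × 8.5000% + 0.065 × 4.8000% + 0.392 × 2.7073% = 5.9888%.

5.99%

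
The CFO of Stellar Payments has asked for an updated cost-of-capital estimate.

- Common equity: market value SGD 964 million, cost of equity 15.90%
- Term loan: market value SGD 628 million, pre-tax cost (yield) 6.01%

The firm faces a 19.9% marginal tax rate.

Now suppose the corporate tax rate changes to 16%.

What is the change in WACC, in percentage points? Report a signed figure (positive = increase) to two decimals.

+0.09 pp

Current WACC:
Total capital V = 964 + 628 = 1592.
Equity: weight = 964/1592 = 0.6055; cost = 15.9%.
Term loan: weight = 628/1592 = 0.3945; after-tax cost = 6.01% × (1 − 19.9%) = 4.8140%.
WACC = 0.6055 × 15.9000% + 0.3945 × 4.8140% = 11.5269%.
After the change:
Total capital V = 964 + 628 = 1592.
Equity: weight = 964/1592 = 0.6055; cost = 15.9%.
Term loan: weight = 628/1592 = 0.3945; after-tax cost = 6.01% × (1 − 16%) = 5.0484%.
WACC = 0.6055 × 15.9000% + 0.3945 × 5.0484% = 11.6193%.
Change in WACC = 11.6193% − 11.5269% = 0.0925 pp.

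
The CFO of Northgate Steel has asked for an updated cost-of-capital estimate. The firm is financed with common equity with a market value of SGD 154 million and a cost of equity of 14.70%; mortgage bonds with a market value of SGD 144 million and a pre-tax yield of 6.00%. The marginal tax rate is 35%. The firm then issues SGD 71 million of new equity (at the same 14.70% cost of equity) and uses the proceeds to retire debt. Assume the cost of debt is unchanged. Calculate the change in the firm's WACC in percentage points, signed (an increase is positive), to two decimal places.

Current WACC:
Total capital V = 154 + 144 = 298.
Equity: weight = 154/298 = 0.5168; cost = 14.7%.
Mortgage bonds: weight = 144/298 = 0.4832; after-tax cost = 6% × (1 − 35%) = 3.9000%.
WACC = 0.5168 × 14.7000% + 0.4832 × 3.9000% = 9.4812%.
After the change:
Total capital V = 225 + 73 = 298.
Equity: weight = 225/298 = 0.7550; cost = 14.7%.
Mortgage bonds: weight = 73/298 = 0.2450; after-tax cost = 6% × (1 − 35%) = 3.9000%.
WACC = 0.7550 × 14.7000% + 0.2450 × 3.9000% = 12.0544%.
Change in WACC = 12.0544% − 9.4812% = 2.5732 pp.

+2.57 pp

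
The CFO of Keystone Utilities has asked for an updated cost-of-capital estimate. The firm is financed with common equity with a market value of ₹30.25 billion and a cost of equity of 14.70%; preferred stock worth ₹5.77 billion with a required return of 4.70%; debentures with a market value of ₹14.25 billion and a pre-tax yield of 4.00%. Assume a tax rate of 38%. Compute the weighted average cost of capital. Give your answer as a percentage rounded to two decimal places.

Total capital V = 30.25 + 5.77 + 14.25 = 50.27.
Equity: weight = 30.25/50.27 = 0.6018; cost = 14.7%.
Preferred: weight = 5.77/50.27 = 0.1148; cost = 4.7%.
Debentures: weight = 14.25/50.27 = 0.2835; after-tax cost = 4% × (1 − 38%) = 2.4800%.
WACC = 0.6018 × 14.7000% + 0.1148 × 4.7000% + 0.2835 × 2.4800% = 10.0882%.

10.09%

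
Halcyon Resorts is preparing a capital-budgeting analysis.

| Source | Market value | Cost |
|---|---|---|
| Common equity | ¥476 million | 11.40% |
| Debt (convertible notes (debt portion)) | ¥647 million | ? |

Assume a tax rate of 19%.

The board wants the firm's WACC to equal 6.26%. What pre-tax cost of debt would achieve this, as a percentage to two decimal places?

Total capital V = 476 + 647 = 1123.
Equity weight = 476/1123 = 0.4239.
Convertible notes (debt portion) weight = 647/1123 = 0.5761.
Equity contribution = 0.4239 × 11.4% = 4.8321%.
Remaining for debt = 6.26% − 4.8321% = 1.4279%.
Rd × (1 − 19%) × 0.5761 = 1.4279%  ⇒  Rd = 3.0599%.

3.06%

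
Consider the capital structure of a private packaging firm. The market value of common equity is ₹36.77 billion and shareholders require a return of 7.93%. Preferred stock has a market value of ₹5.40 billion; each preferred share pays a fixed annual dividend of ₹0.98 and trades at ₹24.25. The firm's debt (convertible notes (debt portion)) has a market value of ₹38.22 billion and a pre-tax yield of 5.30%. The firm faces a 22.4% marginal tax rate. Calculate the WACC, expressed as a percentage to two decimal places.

Cost of preferred: Rp = 0.98 / 24.25 = 4.0412%.
Total capital V = 36.77 + 5.4 + 38.22 = 80.39.
Equity: weight = 36.77/80.39 = 0.4574; cost = 7.93%.
Preferred: weight = 5.4/80.39 = 0.0672; cost = 4.0412%.
Convertible notes (debt portion): weight = 38.22/80.39 = 0.4754; after-tax cost = 5.3% × (1 − 22.4%) = 4.1128%.
WACC = 0.4574 × 7.9300% + 0.0672 × 4.0412% + 0.4754 × 4.1128% = 5.8540%.

5.85%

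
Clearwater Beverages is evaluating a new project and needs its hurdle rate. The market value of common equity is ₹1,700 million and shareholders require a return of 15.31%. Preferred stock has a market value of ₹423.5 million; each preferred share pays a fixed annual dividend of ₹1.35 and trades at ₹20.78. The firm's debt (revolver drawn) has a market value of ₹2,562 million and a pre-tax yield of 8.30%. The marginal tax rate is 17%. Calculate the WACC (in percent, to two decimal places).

9.91%

Cost of preferred: Rp = 1.35 / 20.78 = 6.4966%.
Total capital V = 1700 + 423.5 + 2562 = 4685.5.
Equity: weight = 1700/4685.5 = 0.3628; cost = 15.31%.
Preferred: weight = 423.5/4685.5 = 0.0904; cost = 6.4966%.
Revolver drawn: weight = 2562/4685.5 = 0.5468; after-tax cost = 8.3% × (1 − 17%) = 6.8890%.
WACC = 0.3628 × 15.3100% + 0.0904 × 6.4966% + 0.5468 × 6.8890% = 9.9089%.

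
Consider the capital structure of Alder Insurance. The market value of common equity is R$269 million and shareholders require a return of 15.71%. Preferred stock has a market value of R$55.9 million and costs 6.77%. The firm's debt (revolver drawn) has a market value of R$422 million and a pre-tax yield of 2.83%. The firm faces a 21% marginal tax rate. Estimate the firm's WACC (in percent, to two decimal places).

7.43%

Total capital V = 269 + 55.9 + 422 = 746.9.
Equity: weight = 269/746.9 = 0.3602; cost = 15.71%.
Preferred: weight = 55.9/746.9 = 0.0748; cost = 6.77%.
Revolver drawn: weight = 422/746.9 = 0.5650; after-tax cost = 2.83% × (1 − 21%) = 2.2357%.
WACC = 0.3602 × 15.7100% + 0.0748 × 6.7700% + 0.5650 × 2.2357% = 7.4279%.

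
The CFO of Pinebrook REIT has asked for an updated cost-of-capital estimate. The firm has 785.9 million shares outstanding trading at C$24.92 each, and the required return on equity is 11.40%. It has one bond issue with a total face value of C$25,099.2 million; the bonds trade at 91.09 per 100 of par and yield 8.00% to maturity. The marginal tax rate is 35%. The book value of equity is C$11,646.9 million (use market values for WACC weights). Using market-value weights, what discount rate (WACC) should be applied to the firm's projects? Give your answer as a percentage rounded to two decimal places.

Market value of equity E = 24.92 × 785.9m = 19584.628m. Market value of debt D = 25099.2m × 91.09/100 = 22862.86128m.
Total capital V = 19584.628 + 22862.86128 = 42447.48928.
Equity: weight = 19584.628/42447.48928 = 0.4614; cost = 11.4%.
Bonds outstanding: weight = 22862.86128/42447.48928 = 0.5386; after-tax cost = 8% × (1 − 35%) = 5.2000%.
WACC = 0.4614 × 11.4000% + 0.5386 × 5.2000% = 8.0606%.

8.06%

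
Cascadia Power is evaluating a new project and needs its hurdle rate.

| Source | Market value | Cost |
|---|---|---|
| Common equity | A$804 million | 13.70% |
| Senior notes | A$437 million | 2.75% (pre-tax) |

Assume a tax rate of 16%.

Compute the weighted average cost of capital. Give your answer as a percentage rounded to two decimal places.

Total capital V = 804 + 437 = 1241.
Equity: weight = 804/1241 = 0.6479; cost = 13.7%.
Senior notes: weight = 437/1241 = 0.3521; after-tax cost = 2.75% × (1 − 16%) = 2.3100%.
WACC = 0.6479 × 13.7000% + 0.3521 × 2.3100% = 9.6892%.

9.69%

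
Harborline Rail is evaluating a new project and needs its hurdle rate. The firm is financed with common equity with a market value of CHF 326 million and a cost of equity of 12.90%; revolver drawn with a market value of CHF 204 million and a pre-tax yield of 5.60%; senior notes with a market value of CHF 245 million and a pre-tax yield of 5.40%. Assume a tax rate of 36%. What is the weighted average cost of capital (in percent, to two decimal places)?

Total capital V = 326 + 204 + 245 = 775.
Equity: weight = 326/775 = 0.4206; cost = 12.9%.
Revolver drawn: weight = 204/775 = 0.2632; after-tax cost = 5.6% × (1 − 36%) = 3.5840%.
Senior notes: weight = 245/775 = 0.3161; after-tax cost = 5.4% × (1 − 36%) = 3.4560%.
WACC = 0.4206 × 12.9000% + 0.2632 × 3.5840% + 0.3161 × 3.4560% = 7.4623%.

7.46%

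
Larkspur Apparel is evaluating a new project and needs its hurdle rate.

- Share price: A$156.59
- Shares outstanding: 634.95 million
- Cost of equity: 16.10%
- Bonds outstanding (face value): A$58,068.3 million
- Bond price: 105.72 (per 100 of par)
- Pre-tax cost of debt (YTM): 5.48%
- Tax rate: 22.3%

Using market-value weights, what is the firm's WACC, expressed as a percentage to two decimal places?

Market value of equity E = 156.59 × 634.95m = 99426.8205m. Market value of debt D = 58068.3m × 105.72/100 = 61389.80676m.
Total capital V = 99426.8205 + 61389.80676 = 160816.62726.
Equity: weight = 99426.8205/160816.62726 = 0.6183; cost = 16.1%.
Bonds outstanding: weight = 61389.80676/160816.62726 = 0.3817; after-tax cost = 5.48% × (1 − 22.3%) = 4.2580%.
WACC = 0.6183 × 16.1000% + 0.3817 × 4.2580% = 11.5794%.

11.58%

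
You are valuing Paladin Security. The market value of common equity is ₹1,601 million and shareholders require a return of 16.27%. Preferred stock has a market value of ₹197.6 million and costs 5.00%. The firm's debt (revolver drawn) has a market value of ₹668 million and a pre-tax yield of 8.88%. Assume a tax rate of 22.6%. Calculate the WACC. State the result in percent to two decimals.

Total capital V = 1601 + 197.6 + 668 = 2466.6.
Equity: weight = 1601/2466.6 = 0.6491; cost = 16.27%.
Preferred: weight = 197.6/2466.6 = 0.0801; cost = 5%.
Revolver drawn: weight = 668/2466.6 = 0.2708; after-tax cost = 8.88% × (1 − 22.6%) = 6.8731%.
WACC = 0.6491 × 16.2700% + 0.0801 × 5.0000% + 0.2708 × 6.8731% = 12.8223%.

12.82%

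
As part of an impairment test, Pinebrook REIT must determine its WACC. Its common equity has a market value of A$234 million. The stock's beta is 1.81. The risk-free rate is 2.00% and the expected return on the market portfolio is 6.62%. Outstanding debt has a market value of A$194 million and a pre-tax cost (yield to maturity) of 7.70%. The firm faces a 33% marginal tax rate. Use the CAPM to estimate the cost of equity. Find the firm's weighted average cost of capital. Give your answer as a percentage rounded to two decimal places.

8.00%

Market risk premium = 6.62% − 2.0% = 4.62%.
Cost of equity via CAPM: Re = 2.0% + 1.81 × 4.62% = 10.3622%.
Total capital V = 234 + 194 = 428.
Equity: weight = 234/428 = 0.5467; cost = 10.3622%.
Debt: weight = 194/428 = 0.4533; after-tax cost = 7.7% × (1 − 33%) = 5.1590%.
WACC = 0.5467 × 10.3622% + 0.4533 × 5.1590% = 8.0037%.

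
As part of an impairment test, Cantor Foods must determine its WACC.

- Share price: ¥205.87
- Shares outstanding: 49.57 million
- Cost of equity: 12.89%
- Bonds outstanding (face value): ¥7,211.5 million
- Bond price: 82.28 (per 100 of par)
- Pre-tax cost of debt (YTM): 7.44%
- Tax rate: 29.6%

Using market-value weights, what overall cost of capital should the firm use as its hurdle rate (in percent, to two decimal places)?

Market value of equity E = 205.87 × 49.57m = 10204.9759m. Market value of debt D = 7211.5m × 82.28/100 = 5933.6222m.
Total capital V = 10204.9759 + 5933.6222 = 16138.5981.
Equity: weight = 10204.9759/16138.5981 = 0.6323; cost = 12.89%.
Bonds outstanding: weight = 5933.6222/16138.5981 = 0.3677; after-tax cost = 7.44% × (1 − 29.6%) = 5.2378%.
WACC = 0.6323 × 12.8900% + 0.3677 × 5.2378% = 10.0765%.

10.08%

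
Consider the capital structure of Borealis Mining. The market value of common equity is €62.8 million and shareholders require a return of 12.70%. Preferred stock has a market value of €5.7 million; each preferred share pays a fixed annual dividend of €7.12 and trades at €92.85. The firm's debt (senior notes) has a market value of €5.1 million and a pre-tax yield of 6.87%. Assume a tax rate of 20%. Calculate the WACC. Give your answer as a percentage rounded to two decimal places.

Cost of preferred: Rp = 7.12 / 92.85 = 7.6683%.
Total capital V = 62.8 + 5.7 + 5.1 = 73.6.
Equity: weight = 62.8/73.6 = 0.8533; cost = 12.7%.
Preferred: weight = 5.7/73.6 = 0.0774; cost = 7.6683%.
Senior notes: weight = 5.1/73.6 = 0.0693; after-tax cost = 6.87% × (1 − 20%) = 5.4960%.
WACC = 0.8533 × 12.7000% + 0.0774 × 7.6683% + 0.0693 × 5.4960% = 11.8111%.

11.81%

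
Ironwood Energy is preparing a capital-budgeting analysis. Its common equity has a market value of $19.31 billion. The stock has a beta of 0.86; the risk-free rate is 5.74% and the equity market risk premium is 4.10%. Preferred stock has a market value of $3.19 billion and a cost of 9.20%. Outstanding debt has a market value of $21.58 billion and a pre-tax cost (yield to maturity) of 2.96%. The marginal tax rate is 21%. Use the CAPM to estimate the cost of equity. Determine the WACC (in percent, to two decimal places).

Cost of equity via CAPM: Re = 5.74% + 0.86 × 4.1% = 9.2660%.
Total capital V = 19.31 + 3.19 + 21.58 = 44.08.
Equity: weight = 19.31/44.08 = 0.4381; cost = 9.266%.
Preferred: weight = 3.19/44.08 = 0.0724; cost = 9.2%.
Debt: weight = 21.58/44.08 = 0.4896; after-tax cost = 2.96% × (1 − 21%) = 2.3384%.
WACC = 0.4381 × 9.2660% + 0.0724 × 9.2000% + 0.4896 × 2.3384% = 5.8697%.

5.87%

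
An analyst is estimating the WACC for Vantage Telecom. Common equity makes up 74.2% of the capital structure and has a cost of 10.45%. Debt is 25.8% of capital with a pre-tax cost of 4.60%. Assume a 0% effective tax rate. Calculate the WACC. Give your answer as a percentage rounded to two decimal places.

After-tax cost of debt = 4.6% × (1 − 0%) = 4.6000%.
WACC = 0.742 × 10.4500% + 0.258 × 4.6000% = 8.9407%.

8.94%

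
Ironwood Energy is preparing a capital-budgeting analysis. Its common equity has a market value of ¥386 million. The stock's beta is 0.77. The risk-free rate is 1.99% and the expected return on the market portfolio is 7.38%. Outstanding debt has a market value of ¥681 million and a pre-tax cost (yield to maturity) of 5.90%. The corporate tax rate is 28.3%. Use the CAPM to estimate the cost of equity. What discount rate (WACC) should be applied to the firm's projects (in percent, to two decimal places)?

4.92%

Market risk premium = 7.38% − 1.99% = 5.39%.
Cost of equity via CAPM: Re = 1.99% + 0.77 × 5.39% = 6.1403%.
Total capital V = 386 + 681 = 1067.
Equity: weight = 386/1067 = 0.3618; cost = 6.1403%.
Debt: weight = 681/1067 = 0.6382; after-tax cost = 5.9% × (1 − 28.3%) = 4.2303%.
WACC = 0.3618 × 6.1403% + 0.6382 × 4.2303% = 4.9213%.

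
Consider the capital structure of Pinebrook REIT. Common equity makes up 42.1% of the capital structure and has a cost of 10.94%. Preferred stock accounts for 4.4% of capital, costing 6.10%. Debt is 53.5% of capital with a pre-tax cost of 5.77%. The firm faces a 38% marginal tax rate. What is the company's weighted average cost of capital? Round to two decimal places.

6.79%

After-tax cost of debt = 5.77% × (1 − 38%) = 3.5774%.
WACC = 0.421 × 10.9400% + 0.044 × 6.1000% + 0.535 × 3.5774% = 6.7880%.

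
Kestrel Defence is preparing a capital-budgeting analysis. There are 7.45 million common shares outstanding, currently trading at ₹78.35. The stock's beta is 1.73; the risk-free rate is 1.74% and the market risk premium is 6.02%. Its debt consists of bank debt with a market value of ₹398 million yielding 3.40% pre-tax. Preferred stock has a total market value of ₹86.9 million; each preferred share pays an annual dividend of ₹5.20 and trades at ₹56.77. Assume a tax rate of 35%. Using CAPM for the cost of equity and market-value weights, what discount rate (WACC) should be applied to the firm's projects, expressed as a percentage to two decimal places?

Cost of equity via CAPM: Re = 1.74% + 1.73 × 6.02% = 12.1546%.
Cost of preferred: Rp = 5.2 / 56.77 = 9.1598%.
Market value of equity E = 78.35 × 7.45m = 583.7075m.
Total capital V = 583.7075 + 86.9 + 398 = 1068.6075.
Equity: weight = 583.7075/1068.6075 = 0.5462; cost = 12.1546%.
Preferred: weight = 86.9/1068.6075 = 0.0813; cost = 9.1598%.
Bank debt: weight = 398/1068.6075 = 0.3724; after-tax cost = 3.4% × (1 − 35%) = 2.2100%.
WACC = 0.5462 × 12.1546% + 0.0813 × 9.1598% + 0.3724 × 2.2100% = 8.2072%.

8.21%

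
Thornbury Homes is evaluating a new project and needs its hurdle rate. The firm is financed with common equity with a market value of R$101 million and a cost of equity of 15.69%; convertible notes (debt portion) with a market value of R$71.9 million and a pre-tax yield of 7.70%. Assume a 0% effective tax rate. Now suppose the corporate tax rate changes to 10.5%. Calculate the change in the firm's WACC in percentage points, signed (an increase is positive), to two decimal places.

Current WACC:
Total capital V = 101 + 71.9 = 172.9.
Equity: weight = 101/172.9 = 0.5842; cost = 15.69%.
Convertible notes (debt portion): weight = 71.9/172.9 = 0.4158; after-tax cost = 7.7% × (1 − 0%) = 7.7000%.
WACC = 0.5842 × 15.6900% + 0.4158 × 7.7000% = 12.3674%.
After the change:
Total capital V = 101 + 71.9 = 172.9.
Equity: weight = 101/172.9 = 0.5842; cost = 15.69%.
Convertible notes (debt portion): weight = 71.9/172.9 = 0.4158; after-tax cost = 7.7% × (1 − 10.5%) = 6.8915%.
WACC = 0.5842 × 15.6900% + 0.4158 × 6.8915% = 12.0312%.
Change in WACC = 12.0312% − 12.3674% = -0.3362 pp.

-0.34 pp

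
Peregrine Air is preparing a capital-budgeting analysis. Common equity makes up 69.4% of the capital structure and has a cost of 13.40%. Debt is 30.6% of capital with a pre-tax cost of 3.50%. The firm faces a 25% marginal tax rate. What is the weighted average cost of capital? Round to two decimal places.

10.10%

After-tax cost of debt = 3.5% × (1 − 25%) = 2.6250%.
WACC = 0.694 × 13.4000% + 0.306 × 2.6250% = 10.1029%.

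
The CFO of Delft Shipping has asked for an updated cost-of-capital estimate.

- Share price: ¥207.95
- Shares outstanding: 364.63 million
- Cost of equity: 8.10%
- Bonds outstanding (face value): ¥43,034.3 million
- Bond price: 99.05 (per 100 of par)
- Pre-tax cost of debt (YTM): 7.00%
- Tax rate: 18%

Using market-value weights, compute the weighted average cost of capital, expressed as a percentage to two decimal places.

7.25%

Market value of equity E = 207.95 × 364.63m = 75824.8085m. Market value of debt D = 43034.3m × 99.05/100 = 42625.47415m.
Total capital V = 75824.8085 + 42625.47415 = 118450.28265.
Equity: weight = 75824.8085/118450.28265 = 0.6401; cost = 8.1%.
Bonds outstanding: weight = 42625.47415/118450.28265 = 0.3599; after-tax cost = 7% × (1 − 18%) = 5.7400%.
WACC = 0.6401 × 8.1000% + 0.3599 × 5.7400% = 7.2507%.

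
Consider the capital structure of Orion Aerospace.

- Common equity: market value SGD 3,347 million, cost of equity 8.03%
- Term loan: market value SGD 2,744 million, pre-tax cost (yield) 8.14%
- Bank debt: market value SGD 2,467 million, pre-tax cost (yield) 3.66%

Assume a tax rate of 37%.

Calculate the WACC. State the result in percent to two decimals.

5.45%

Total capital V = 3347 + 2744 + 2467 = 8558.
Equity: weight = 3347/8558 = 0.3911; cost = 8.03%.
Term loan: weight = 2744/8558 = 0.3206; after-tax cost = 8.14% × (1 − 37%) = 5.1282%.
Bank debt: weight = 2467/8558 = 0.2883; after-tax cost = 3.66% × (1 − 37%) = 2.3058%.
WACC = 0.3911 × 8.0300% + 0.3206 × 5.1282% + 0.2883 × 2.3058% = 5.4495%.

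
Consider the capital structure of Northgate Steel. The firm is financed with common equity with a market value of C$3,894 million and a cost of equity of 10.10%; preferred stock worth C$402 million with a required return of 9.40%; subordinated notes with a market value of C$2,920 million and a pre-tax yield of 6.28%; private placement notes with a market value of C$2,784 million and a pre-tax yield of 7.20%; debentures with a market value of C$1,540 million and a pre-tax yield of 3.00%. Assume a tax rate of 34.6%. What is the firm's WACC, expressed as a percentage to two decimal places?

6.17%

Total capital V = 3894 + 402 + 2920 + 2784 + 1540 = 11540.
Equity: weight = 3894/11540 = 0.3374; cost = 10.1%.
Preferred: weight = 402/11540 = 0.0348; cost = 9.4%.
Subordinated notes: weight = 2920/11540 = 0.2530; after-tax cost = 6.28% × (1 − 34.6%) = 4.1071%.
Private placement notes: weight = 2784/11540 = 0.2412; after-tax cost = 7.2% × (1 − 34.6%) = 4.7088%.
Debentures: weight = 1540/11540 = 0.1334; after-tax cost = 3% × (1 − 34.6%) = 1.9620%.
WACC = 0.3374 × 10.1000% + 0.0348 × 9.4000% + 0.2530 × 4.1071% + 0.2412 × 4.7088% + 0.1334 × 1.9620% = 6.1726%.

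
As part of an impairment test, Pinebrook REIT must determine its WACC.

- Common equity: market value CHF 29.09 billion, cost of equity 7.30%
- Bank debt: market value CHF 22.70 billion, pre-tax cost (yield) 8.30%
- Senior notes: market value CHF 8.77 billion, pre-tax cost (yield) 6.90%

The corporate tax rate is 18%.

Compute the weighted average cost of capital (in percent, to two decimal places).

6.88%

Total capital V = 29.09 + 22.7 + 8.77 = 60.56.
Equity: weight = 29.09/60.56 = 0.4804; cost = 7.3%.
Bank debt: weight = 22.7/60.56 = 0.3748; after-tax cost = 8.3% × (1 − 18%) = 6.8060%.
Senior notes: weight = 8.77/60.56 = 0.1448; after-tax cost = 6.9% × (1 − 18%) = 5.6580%.
WACC = 0.4804 × 7.3000% + 0.3748 × 6.8060% + 0.1448 × 5.6580% = 6.8770%.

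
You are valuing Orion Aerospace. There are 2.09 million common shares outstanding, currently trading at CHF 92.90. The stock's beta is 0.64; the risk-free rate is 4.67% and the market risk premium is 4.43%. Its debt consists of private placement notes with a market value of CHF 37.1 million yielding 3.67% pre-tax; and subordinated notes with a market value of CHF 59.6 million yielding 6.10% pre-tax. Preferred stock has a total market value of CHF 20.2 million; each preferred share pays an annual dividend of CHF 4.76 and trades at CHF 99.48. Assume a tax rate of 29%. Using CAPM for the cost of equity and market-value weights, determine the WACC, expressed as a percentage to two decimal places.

Cost of equity via CAPM: Re = 4.67% + 0.64 × 4.43% = 7.5052%.
Cost of preferred: Rp = 4.76 / 99.48 = 4.7849%.
Market value of equity E = 92.9 × 2.09m = 194.161m.
Total capital V = 194.161 + 20.2 + 37.1 + 59.6 = 311.061.
Equity: weight = 194.161/311.061 = 0.6242; cost = 7.5052%.
Preferred: weight = 20.2/311.061 = 0.0649; cost = 4.7849%.
Private placement notes: weight = 37.1/311.061 = 0.1193; after-tax cost = 3.67% × (1 − 29%) = 2.6057%.
Subordinated notes: weight = 59.6/311.061 = 0.1916; after-tax cost = 6.1% × (1 − 29%) = 4.3310%.
WACC = 0.6242 × 7.5052% + 0.0649 × 4.7849% + 0.1193 × 2.6057% + 0.1916 × 4.3310% = 6.1360%.

6.14%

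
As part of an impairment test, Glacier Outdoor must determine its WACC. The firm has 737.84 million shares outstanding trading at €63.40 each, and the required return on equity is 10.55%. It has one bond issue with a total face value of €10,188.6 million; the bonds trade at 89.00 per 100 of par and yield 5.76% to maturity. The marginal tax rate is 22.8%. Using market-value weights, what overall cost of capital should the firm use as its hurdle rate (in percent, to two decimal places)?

Market value of equity E = 63.4 × 737.84m = 46779.056m. Market value of debt D = 10188.6m × 89.0/100 = 9067.854m.
Total capital V = 46779.056 + 9067.854 = 55846.91.
Equity: weight = 46779.056/55846.91 = 0.8376; cost = 10.55%.
Bonds outstanding: weight = 9067.854/55846.91 = 0.1624; after-tax cost = 5.76% × (1 − 22.8%) = 4.4467%.
WACC = 0.8376 × 10.5500% + 0.1624 × 4.4467% = 9.5590%.

9.56%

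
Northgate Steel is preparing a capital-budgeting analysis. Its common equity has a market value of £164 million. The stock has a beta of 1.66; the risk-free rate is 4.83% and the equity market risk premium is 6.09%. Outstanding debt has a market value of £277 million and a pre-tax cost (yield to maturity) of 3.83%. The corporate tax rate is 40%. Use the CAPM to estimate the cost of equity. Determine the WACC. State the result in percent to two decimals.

Cost of equity via CAPM: Re = 4.83% + 1.66 × 6.09% = 14.9394%.
Total capital V = 164 + 277 = 441.
Equity: weight = 164/441 = 0.3719; cost = 14.9394%.
Debt: weight = 277/441 = 0.6281; after-tax cost = 3.83% × (1 − 40%) = 2.2980%.
WACC = 0.3719 × 14.9394% + 0.6281 × 2.2980% = 6.9991%.

7.00%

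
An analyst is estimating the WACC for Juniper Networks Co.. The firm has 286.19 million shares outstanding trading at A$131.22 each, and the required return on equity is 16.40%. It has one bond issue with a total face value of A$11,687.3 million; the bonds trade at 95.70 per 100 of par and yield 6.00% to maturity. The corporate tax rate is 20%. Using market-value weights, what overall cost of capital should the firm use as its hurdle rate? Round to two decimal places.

13.74%

Market value of equity E = 131.22 × 286.19m = 37553.8518m. Market value of debt D = 11687.3m × 95.7/100 = 11184.7461m.
Total capital V = 37553.8518 + 11184.7461 = 48738.5979.
Equity: weight = 37553.8518/48738.5979 = 0.7705; cost = 16.4%.
Bonds outstanding: weight = 11184.7461/48738.5979 = 0.2295; after-tax cost = 6% × (1 − 20%) = 4.8000%.
WACC = 0.7705 × 16.4000% + 0.2295 × 4.8000% = 13.7380%.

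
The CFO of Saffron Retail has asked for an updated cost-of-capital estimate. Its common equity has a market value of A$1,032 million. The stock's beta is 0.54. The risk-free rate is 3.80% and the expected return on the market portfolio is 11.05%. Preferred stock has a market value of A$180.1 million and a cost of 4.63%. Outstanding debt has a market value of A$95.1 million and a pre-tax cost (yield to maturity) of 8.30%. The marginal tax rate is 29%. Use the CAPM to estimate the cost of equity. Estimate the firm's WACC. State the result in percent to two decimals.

7.16%

Market risk premium = 11.05% − 3.8% = 7.25%.
Cost of equity via CAPM: Re = 3.8% + 0.54 × 7.25% = 7.7150%.
Total capital V = 1032 + 180.1 + 95.1 = 1307.2.
Equity: weight = 1032/1307.2 = 0.7895; cost = 7.715%.
Preferred: weight = 180.1/1307.2 = 0.1378; cost = 4.63%.
Debt: weight = 95.1/1307.2 = 0.0728; after-tax cost = 8.3% × (1 − 29%) = 5.8930%.
WACC = 0.7895 × 7.7150% + 0.1378 × 4.6300% + 0.0728 × 5.8930% = 7.1574%.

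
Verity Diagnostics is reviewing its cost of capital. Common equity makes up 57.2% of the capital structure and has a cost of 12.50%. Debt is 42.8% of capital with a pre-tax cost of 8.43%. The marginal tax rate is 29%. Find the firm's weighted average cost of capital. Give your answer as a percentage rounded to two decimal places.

9.71%

After-tax cost of debt = 8.43% × (1 − 29%) = 5.9853%.
WACC = 0.572 × 12.5000% + 0.428 × 5.9853% = 9.7117%.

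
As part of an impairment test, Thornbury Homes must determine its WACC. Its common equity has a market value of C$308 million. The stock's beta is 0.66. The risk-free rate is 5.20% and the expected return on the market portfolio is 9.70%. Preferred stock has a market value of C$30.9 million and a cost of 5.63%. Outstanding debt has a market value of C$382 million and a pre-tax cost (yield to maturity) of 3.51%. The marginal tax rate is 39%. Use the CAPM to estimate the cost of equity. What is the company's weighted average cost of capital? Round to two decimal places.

Market risk premium = 9.7% − 5.2% = 4.5%.
Cost of equity via CAPM: Re = 5.2% + 0.66 × 4.5% = 8.1700%.
Total capital V = 308 + 30.9 + 382 = 720.9.
Equity: weight = 308/720.9 = 0.4272; cost = 8.17%.
Preferred: weight = 30.9/720.9 = 0.0429; cost = 5.63%.
Debt: weight = 382/720.9 = 0.5299; after-tax cost = 3.51% × (1 − 39%) = 2.1411%.
WACC = 0.4272 × 8.1700% + 0.0429 × 5.6300% + 0.5299 × 2.1411% = 4.8665%.

4.87%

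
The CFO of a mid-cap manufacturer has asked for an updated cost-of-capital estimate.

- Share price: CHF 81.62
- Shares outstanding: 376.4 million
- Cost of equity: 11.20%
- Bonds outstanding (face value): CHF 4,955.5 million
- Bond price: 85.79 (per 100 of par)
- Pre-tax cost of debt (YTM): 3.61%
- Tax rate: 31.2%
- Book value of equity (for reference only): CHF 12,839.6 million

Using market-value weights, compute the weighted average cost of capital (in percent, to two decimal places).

10.14%

Market value of equity E = 81.62 × 376.4m = 30721.768m. Market value of debt D = 4955.5m × 85.79/100 = 4251.32345m.
Total capital V = 30721.768 + 4251.32345 = 34973.09145.
Equity: weight = 30721.768/34973.09145 = 0.8784; cost = 11.2%.
Bonds outstanding: weight = 4251.32345/34973.09145 = 0.1216; after-tax cost = 3.61% × (1 − 31.2%) = 2.4837%.
WACC = 0.8784 × 11.2000% + 0.1216 × 2.4837% = 10.1404%.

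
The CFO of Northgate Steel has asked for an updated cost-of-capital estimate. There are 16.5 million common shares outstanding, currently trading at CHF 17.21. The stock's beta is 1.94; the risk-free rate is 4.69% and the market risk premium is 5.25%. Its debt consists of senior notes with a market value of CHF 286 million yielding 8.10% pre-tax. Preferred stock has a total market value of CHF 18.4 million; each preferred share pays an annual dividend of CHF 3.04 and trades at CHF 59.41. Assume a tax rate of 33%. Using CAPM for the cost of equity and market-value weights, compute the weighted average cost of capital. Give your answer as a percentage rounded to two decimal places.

Cost of equity via CAPM: Re = 4.69% + 1.94 × 5.25% = 14.8750%.
Cost of preferred: Rp = 3.04 / 59.41 = 5.1170%.
Market value of equity E = 17.21 × 16.5m = 283.965m.
Total capital V = 283.965 + 18.4 + 286 = 588.365.
Equity: weight = 283.965/588.365 = 0.4826; cost = 14.875%.
Preferred: weight = 18.4/588.365 = 0.0313; cost = 5.117%.
Senior notes: weight = 286/588.365 = 0.4861; after-tax cost = 8.1% × (1 − 33%) = 5.4270%.
WACC = 0.4826 × 14.8750% + 0.0313 × 5.1170% + 0.4861 × 5.4270% = 9.9772%.

9.98%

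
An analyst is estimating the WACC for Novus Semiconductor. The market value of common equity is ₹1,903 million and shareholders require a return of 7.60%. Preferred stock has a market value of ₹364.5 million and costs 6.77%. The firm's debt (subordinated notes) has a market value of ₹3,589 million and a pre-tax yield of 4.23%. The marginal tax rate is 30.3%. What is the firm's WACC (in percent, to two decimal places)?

4.70%

Total capital V = 1903 + 364.5 + 3589 = 5856.5.
Equity: weight = 1903/5856.5 = 0.3249; cost = 7.6%.
Preferred: weight = 364.5/5856.5 = 0.0622; cost = 6.77%.
Subordinated notes: weight = 3589/5856.5 = 0.6128; after-tax cost = 4.23% × (1 − 30.3%) = 2.9483%.
WACC = 0.3249 × 7.6000% + 0.0622 × 6.7700% + 0.6128 × 2.9483% = 4.6977%.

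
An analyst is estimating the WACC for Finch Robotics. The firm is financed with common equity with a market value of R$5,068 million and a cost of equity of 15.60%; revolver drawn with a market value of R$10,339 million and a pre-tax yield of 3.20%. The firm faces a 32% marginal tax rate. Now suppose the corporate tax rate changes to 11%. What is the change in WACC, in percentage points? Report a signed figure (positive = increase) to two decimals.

Current WACC:
Total capital V = 5068 + 10339 = 15407.
Equity: weight = 5068/15407 = 0.3289; cost = 15.6%.
Revolver drawn: weight = 10339/15407 = 0.6711; after-tax cost = 3.2% × (1 − 32%) = 2.1760%.
WACC = 0.3289 × 15.6000% + 0.6711 × 2.1760% = 6.5917%.
After the change:
Total capital V = 5068 + 10339 = 15407.
Equity: weight = 5068/15407 = 0.3289; cost = 15.6%.
Revolver drawn: weight = 10339/15407 = 0.6711; after-tax cost = 3.2% × (1 − 11%) = 2.8480%.
WACC = 0.3289 × 15.6000% + 0.6711 × 2.8480% = 7.0427%.
Change in WACC = 7.0427% − 6.5917% = 0.4510 pp.

+0.45 pp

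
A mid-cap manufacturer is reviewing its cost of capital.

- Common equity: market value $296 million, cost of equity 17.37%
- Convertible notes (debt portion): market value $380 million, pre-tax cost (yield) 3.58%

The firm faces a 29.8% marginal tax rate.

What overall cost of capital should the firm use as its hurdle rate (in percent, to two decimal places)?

Total capital V = 296 + 380 = 676.
Equity: weight = 296/676 = 0.4379; cost = 17.37%.
Convertible notes (debt portion): weight = 380/676 = 0.5621; after-tax cost = 3.58% × (1 − 29.8%) = 2.5132%.
WACC = 0.4379 × 17.3700% + 0.5621 × 2.5132% = 9.0185%.

9.02%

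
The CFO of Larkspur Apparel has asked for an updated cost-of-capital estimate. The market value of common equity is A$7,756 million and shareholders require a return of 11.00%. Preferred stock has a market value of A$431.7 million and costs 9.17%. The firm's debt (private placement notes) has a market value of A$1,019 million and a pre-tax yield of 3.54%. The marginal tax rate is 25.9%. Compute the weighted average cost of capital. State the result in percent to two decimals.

9.99%

Total capital V = 7756 + 431.7 + 1019 = 9206.7.
Equity: weight = 7756/9206.7 = 0.8424; cost = 11%.
Preferred: weight = 431.7/9206.7 = 0.0469; cost = 9.17%.
Private placement notes: weight = 1019/9206.7 = 0.1107; after-tax cost = 3.54% × (1 − 25.9%) = 2.6231%.
WACC = 0.8424 × 11.0000% + 0.0469 × 9.1700% + 0.1107 × 2.6231% = 9.9870%.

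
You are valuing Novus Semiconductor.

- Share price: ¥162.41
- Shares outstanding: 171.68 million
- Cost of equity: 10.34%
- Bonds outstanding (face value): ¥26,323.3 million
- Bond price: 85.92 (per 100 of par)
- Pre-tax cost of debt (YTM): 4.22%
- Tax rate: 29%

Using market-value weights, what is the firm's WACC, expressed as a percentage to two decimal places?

7.05%

Market value of equity E = 162.41 × 171.68m = 27882.5488m. Market value of debt D = 26323.3m × 85.92/100 = 22616.97936m.
Total capital V = 27882.5488 + 22616.97936 = 50499.52816.
Equity: weight = 27882.5488/50499.52816 = 0.5521; cost = 10.34%.
Bonds outstanding: weight = 22616.97936/50499.52816 = 0.4479; after-tax cost = 4.22% × (1 − 29%) = 2.9962%.
WACC = 0.5521 × 10.3400% + 0.4479 × 2.9962% = 7.0510%.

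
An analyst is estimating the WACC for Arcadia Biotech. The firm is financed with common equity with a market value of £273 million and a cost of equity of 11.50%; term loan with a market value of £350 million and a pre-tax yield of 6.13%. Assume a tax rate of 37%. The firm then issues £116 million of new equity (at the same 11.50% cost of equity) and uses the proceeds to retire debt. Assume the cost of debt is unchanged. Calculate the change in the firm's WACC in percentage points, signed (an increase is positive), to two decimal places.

Current WACC:
Total capital V = 273 + 350 = 623.
Equity: weight = 273/623 = 0.4382; cost = 11.5%.
Term loan: weight = 350/623 = 0.5618; after-tax cost = 6.13% × (1 − 37%) = 3.8619%.
WACC = 0.4382 × 11.5000% + 0.5618 × 3.8619% = 7.2089%.
After the change:
Total capital V = 389 + 234 = 623.
Equity: weight = 389/623 = 0.6244; cost = 11.5%.
Term loan: weight = 234/623 = 0.3756; after-tax cost = 6.13% × (1 − 37%) = 3.8619%.
WACC = 0.6244 × 11.5000% + 0.3756 × 3.8619% = 8.6311%.
Change in WACC = 8.6311% − 7.2089% = 1.4222 pp.

+1.42 pp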